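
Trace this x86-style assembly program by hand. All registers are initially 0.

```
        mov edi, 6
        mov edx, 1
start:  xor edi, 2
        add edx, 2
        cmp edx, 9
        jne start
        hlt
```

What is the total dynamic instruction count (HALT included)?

19

edi=6
edx=1
edi=6^2=4
edx=1+2=3
cmp edx, 9  (cmp 3,9)
jne start: taken
edi=4^2=6
edx=3+2=5
cmp edx, 9  (cmp 5,9)
jne start: taken
edi=6^2=4
edx=5+2=7
cmp edx, 9  (cmp 7,9)
jne start: taken
edi=4^2=6
edx=7+2=9
cmp edx, 9  (cmp 9,9)
jne start: not taken
halt.
Total executed instructions: 19.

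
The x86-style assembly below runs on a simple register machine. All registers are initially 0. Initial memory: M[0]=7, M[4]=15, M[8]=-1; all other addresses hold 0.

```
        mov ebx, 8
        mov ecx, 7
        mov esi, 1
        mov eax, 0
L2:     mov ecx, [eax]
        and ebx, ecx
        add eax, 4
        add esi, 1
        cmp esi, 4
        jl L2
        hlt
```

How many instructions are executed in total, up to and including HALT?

after mov ebx, 8: ebx=8
after mov ecx, 7: ecx=7
after mov esi, 1: esi=1
after mov eax, 0: eax=0
after mov ecx, [eax]: ecx=M[0]=7
after and ebx, ecx: ebx=8&7=0
after add eax, 4: eax=0+4=4
after add esi, 1: esi=1+1=2
cmp esi, 4  (cmp 2,4)
jl L2: taken
after mov ecx, [eax]: ecx=M[4]=15
after and ebx, ecx: ebx=0&15=0
after add eax, 4: eax=4+4=8
after add esi, 1: esi=2+1=3
cmp esi, 4  (cmp 3,4)
jl L2: taken
after mov ecx, [eax]: ecx=M[8]=-1
after and ebx, ecx: ebx=0&(-1)=0
after add eax, 4: eax=8+4=12
after add esi, 1: esi=3+1=4
cmp esi, 4  (cmp 4,4)
jl L2: not taken
halt.
Total executed instructions: 23.

23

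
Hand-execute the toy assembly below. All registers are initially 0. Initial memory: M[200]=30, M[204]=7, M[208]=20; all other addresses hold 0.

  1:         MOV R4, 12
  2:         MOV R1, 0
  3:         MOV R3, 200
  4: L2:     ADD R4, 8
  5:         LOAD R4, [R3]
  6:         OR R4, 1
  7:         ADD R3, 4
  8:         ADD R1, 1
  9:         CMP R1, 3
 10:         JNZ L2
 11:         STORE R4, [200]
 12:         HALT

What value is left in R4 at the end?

after MOV R4, 12: R4=12
after MOV R1, 0: R1=0
after MOV R3, 200: R3=200
after ADD R4, 8: R4=12+8=20
after LOAD R4, [R3]: R4=M[200]=30
after OR R4, 1: R4=30|1=31
after ADD R3, 4: R3=200+4=204
after ADD R1, 1: R1=0+1=1
CMP R1, 3  (cmp 1,3)
JNZ L2: taken
after ADD R4, 8: R4=31+8=39
after LOAD R4, [R3]: R4=M[204]=7
after OR R4, 1: R4=7|1=7
after ADD R3, 4: R3=204+4=208
after ADD R1, 1: R1=1+1=2
CMP R1, 3  (cmp 2,3)
JNZ L2: taken
after ADD R4, 8: R4=7+8=15
after LOAD R4, [R3]: R4=M[208]=20
after OR R4, 1: R4=20|1=21
after ADD R3, 4: R3=208+4=212
after ADD R1, 1: R1=2+1=3
CMP R1, 3  (cmp 3,3)
JNZ L2: not taken
STORE R4, [200] → M[200]=21
halt.

21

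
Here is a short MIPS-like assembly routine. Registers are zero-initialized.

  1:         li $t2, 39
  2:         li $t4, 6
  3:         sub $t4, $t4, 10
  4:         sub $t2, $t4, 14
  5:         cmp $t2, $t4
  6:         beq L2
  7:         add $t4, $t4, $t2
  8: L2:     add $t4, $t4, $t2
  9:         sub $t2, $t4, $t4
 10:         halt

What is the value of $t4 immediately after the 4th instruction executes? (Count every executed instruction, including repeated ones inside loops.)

-4

$t2=39
$t4=6
$t4=6-10=-4
$t2=(-4)-14=-18
After step 4: $t4 = -4.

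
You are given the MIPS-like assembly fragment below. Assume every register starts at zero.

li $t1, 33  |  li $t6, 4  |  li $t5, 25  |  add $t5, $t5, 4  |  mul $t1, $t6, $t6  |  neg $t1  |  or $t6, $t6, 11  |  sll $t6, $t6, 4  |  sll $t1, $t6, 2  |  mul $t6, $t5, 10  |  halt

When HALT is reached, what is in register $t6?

290

$t1=33
$t6=4
$t5=25
$t5=25+4=29
$t1=4*4=16
$t1=-(16)=-16
$t6=4|11=15
$t6=15<<4=240
$t1=240<<2=960
$t6=29*10=290
halt.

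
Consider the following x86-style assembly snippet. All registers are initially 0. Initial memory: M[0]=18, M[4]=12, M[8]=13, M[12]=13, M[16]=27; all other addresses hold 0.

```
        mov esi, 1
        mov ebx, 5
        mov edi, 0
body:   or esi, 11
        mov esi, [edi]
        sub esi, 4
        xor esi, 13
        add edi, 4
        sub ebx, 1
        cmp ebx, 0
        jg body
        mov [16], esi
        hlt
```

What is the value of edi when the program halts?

mov esi, 1 → esi=1
mov ebx, 5 → ebx=5
mov edi, 0 → edi=0
or esi, 11 → esi=1|11=11
mov esi, [edi] → esi=M[0]=18
sub esi, 4 → esi=18-4=14
xor esi, 13 → esi=14^13=3
add edi, 4 → edi=0+4=4
sub ebx, 1 → ebx=5-1=4
cmp ebx, 0  (cmp 4,0)
jg body: taken
or esi, 11 → esi=3|11=11
mov esi, [edi] → esi=M[4]=12
sub esi, 4 → esi=12-4=8
xor esi, 13 → esi=8^13=5
add edi, 4 → edi=4+4=8
sub ebx, 1 → ebx=4-1=3
cmp ebx, 0  (cmp 3,0)
jg body: taken
or esi, 11 → esi=5|11=15
mov esi, [edi] → esi=M[8]=13
sub esi, 4 → esi=13-4=9
xor esi, 13 → esi=9^13=4
add edi, 4 → edi=8+4=12
sub ebx, 1 → ebx=3-1=2
cmp ebx, 0  (cmp 2,0)
jg body: taken
or esi, 11 → esi=4|11=15
mov esi, [edi] → esi=M[12]=13
sub esi, 4 → esi=13-4=9
xor esi, 13 → esi=9^13=4
add edi, 4 → edi=12+4=16
sub ebx, 1 → ebx=2-1=1
cmp ebx, 0  (cmp 1,0)
jg body: taken
or esi, 11 → esi=4|11=15
mov esi, [edi] → esi=M[16]=27
sub esi, 4 → esi=27-4=23
xor esi, 13 → esi=23^13=26
add edi, 4 → edi=16+4=20
sub ebx, 1 → ebx=1-1=0
cmp ebx, 0  (cmp 0,0)
jg body: not taken
mov [16], esi → M[16]=26
halt.

20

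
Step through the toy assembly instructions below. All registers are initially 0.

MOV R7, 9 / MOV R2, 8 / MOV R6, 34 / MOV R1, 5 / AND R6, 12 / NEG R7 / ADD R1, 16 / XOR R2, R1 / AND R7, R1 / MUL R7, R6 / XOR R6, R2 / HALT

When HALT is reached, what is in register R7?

0

after MOV R7, 9: R7=9
after MOV R2, 8: R2=8
after MOV R6, 34: R6=34
after MOV R1, 5: R1=5
after AND R6, 12: R6=34&12=0
after NEG R7: R7=-(9)=-9
after ADD R1, 16: R1=5+16=21
after XOR R2, R1: R2=8^21=29
after AND R7, R1: R7=(-9)&21=21
after MUL R7, R6: R7=21*0=0
after XOR R6, R2: R6=0^29=29
halt.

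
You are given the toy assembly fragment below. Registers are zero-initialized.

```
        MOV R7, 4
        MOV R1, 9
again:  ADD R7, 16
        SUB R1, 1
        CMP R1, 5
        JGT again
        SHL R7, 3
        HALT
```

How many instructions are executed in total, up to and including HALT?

20

R7=4
R1=9
R7=4+16=20
R1=9-1=8
CMP R1, 5  (cmp 8,5)
JGT again: taken
R7=20+16=36
R1=8-1=7
CMP R1, 5  (cmp 7,5)
JGT again: taken
R7=36+16=52
R1=7-1=6
CMP R1, 5  (cmp 6,5)
JGT again: taken
R7=52+16=68
R1=6-1=5
CMP R1, 5  (cmp 5,5)
JGT again: not taken
R7=68<<3=544
halt.
Total executed instructions: 20.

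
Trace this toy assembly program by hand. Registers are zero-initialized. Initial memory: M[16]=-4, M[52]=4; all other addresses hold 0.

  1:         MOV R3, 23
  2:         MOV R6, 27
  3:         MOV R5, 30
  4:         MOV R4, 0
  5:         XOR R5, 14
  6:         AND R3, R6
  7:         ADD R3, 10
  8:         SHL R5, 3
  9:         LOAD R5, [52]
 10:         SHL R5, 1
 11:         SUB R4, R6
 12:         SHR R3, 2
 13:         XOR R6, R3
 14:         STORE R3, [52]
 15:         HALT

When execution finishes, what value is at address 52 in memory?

MOV R3, 23 → R3=23
MOV R6, 27 → R6=27
MOV R5, 30 → R5=30
MOV R4, 0 → R4=0
XOR R5, 14 → R5=30^14=16
AND R3, R6 → R3=23&27=19
ADD R3, 10 → R3=19+10=29
SHL R5, 3 → R5=16<<3=128
LOAD R5, [52] → R5=M[52]=4
SHL R5, 1 → R5=4<<1=8
SUB R4, R6 → R4=0-27=-27
SHR R3, 2 → R3=29>>2=7
XOR R6, R3 → R6=27^7=28
STORE R3, [52] → M[52]=7
halt.

7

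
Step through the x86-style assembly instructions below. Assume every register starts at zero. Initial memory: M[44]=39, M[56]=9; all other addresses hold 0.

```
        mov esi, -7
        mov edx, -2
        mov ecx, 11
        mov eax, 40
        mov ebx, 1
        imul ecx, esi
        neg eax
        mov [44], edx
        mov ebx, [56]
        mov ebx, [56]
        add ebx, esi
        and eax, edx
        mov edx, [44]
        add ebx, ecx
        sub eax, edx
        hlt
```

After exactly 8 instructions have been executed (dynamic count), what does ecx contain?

after mov esi, -7: esi=-7
after mov edx, -2: edx=-2
after mov ecx, 11: ecx=11
after mov eax, 40: eax=40
after mov ebx, 1: ebx=1
after imul ecx, esi: ecx=11*(-7)=-77
after neg eax: eax=-(40)=-40
mov [44], edx → M[44]=-2
After step 8: ecx = -77.

-77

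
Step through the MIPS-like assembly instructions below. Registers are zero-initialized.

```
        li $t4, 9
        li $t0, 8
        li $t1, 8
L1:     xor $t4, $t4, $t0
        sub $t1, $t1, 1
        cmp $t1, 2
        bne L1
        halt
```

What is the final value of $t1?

2

after li $t4, 9: $t4=9
after li $t0, 8: $t0=8
after li $t1, 8: $t1=8
after xor $t4, $t4, $t0: $t4=9^8=1
after sub $t1, $t1, 1: $t1=8-1=7
cmp $t1, 2  (cmp 7,2)
bne L1: taken
after xor $t4, $t4, $t0: $t4=1^8=9
after sub $t1, $t1, 1: $t1=7-1=6
cmp $t1, 2  (cmp 6,2)
bne L1: taken
after xor $t4, $t4, $t0: $t4=9^8=1
after sub $t1, $t1, 1: $t1=6-1=5
cmp $t1, 2  (cmp 5,2)
bne L1: taken
after xor $t4, $t4, $t0: $t4=1^8=9
after sub $t1, $t1, 1: $t1=5-1=4
cmp $t1, 2  (cmp 4,2)
bne L1: taken
after xor $t4, $t4, $t0: $t4=9^8=1
after sub $t1, $t1, 1: $t1=4-1=3
cmp $t1, 2  (cmp 3,2)
bne L1: taken
after xor $t4, $t4, $t0: $t4=1^8=9
after sub $t1, $t1, 1: $t1=3-1=2
cmp $t1, 2  (cmp 2,2)
bne L1: not taken
halt.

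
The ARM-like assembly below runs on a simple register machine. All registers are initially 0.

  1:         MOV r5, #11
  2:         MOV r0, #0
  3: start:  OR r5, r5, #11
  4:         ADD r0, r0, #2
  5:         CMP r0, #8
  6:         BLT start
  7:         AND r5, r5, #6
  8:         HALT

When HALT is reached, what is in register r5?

2

r5=11
r0=0
r5=11|11=11
r0=0+2=2
CMP r0, #8  (cmp 2,8)
BLT start: taken
r5=11|11=11
r0=2+2=4
CMP r0, #8  (cmp 4,8)
BLT start: taken
r5=11|11=11
r0=4+2=6
CMP r0, #8  (cmp 6,8)
BLT start: taken
r5=11|11=11
r0=6+2=8
CMP r0, #8  (cmp 8,8)
BLT start: not taken
r5=11&6=2
halt.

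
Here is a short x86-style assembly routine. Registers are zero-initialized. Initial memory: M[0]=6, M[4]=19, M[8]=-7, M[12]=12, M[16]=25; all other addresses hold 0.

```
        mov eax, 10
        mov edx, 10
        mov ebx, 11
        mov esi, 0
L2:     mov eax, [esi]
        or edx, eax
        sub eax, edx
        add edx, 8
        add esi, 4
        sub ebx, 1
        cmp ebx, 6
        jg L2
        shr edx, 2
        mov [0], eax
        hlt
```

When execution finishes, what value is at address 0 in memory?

-6

eax=10
edx=10
ebx=11
esi=0
eax=M[0]=6
edx=10|6=14
eax=6-14=-8
edx=14+8=22
esi=0+4=4
ebx=11-1=10
cmp ebx, 6  (cmp 10,6)
jg L2: taken
eax=M[4]=19
edx=22|19=23
eax=19-23=-4
edx=23+8=31
esi=4+4=8
ebx=10-1=9
cmp ebx, 6  (cmp 9,6)
jg L2: taken
eax=M[8]=-7
edx=31|(-7)=-1
eax=(-7)-(-1)=-6
edx=(-1)+8=7
esi=8+4=12
ebx=9-1=8
cmp ebx, 6  (cmp 8,6)
jg L2: taken
eax=M[12]=12
edx=7|12=15
eax=12-15=-3
edx=15+8=23
esi=12+4=16
ebx=8-1=7
cmp ebx, 6  (cmp 7,6)
jg L2: taken
eax=M[16]=25
edx=23|25=31
eax=25-31=-6
edx=31+8=39
esi=16+4=20
ebx=7-1=6
cmp ebx, 6  (cmp 6,6)
jg L2: not taken
edx=39>>2=9
mov [0], eax → M[0]=-6
halt.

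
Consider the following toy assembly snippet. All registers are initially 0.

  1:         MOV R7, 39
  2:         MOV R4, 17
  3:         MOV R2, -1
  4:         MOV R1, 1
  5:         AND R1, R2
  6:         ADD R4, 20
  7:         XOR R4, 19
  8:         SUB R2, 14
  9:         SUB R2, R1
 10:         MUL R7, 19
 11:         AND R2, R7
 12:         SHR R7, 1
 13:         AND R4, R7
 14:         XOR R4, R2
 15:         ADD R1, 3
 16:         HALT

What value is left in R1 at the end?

R7=39
R4=17
R2=-1
R1=1
R1=1&(-1)=1
R4=17+20=37
R4=37^19=54
R2=(-1)-14=-15
R2=(-15)-1=-16
R7=39*19=741
R2=(-16)&741=736
R7=741>>1=370
R4=54&370=50
R4=50^736=722
R1=1+3=4
halt.

4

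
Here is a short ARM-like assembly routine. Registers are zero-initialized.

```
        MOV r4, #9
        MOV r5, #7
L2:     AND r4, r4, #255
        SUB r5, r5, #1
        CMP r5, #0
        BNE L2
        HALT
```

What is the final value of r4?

r4=9
r5=7
r4=9&255=9
r5=7-1=6
CMP r5, #0  (cmp 6,0)
BNE L2: taken
r4=9&255=9
r5=6-1=5
CMP r5, #0  (cmp 5,0)
BNE L2: taken
r4=9&255=9
r5=5-1=4
CMP r5, #0  (cmp 4,0)
BNE L2: taken
r4=9&255=9
r5=4-1=3
CMP r5, #0  (cmp 3,0)
BNE L2: taken
r4=9&255=9
r5=3-1=2
CMP r5, #0  (cmp 2,0)
BNE L2: taken
r4=9&255=9
r5=2-1=1
CMP r5, #0  (cmp 1,0)
BNE L2: taken
r4=9&255=9
r5=1-1=0
CMP r5, #0  (cmp 0,0)
BNE L2: not taken
halt.

9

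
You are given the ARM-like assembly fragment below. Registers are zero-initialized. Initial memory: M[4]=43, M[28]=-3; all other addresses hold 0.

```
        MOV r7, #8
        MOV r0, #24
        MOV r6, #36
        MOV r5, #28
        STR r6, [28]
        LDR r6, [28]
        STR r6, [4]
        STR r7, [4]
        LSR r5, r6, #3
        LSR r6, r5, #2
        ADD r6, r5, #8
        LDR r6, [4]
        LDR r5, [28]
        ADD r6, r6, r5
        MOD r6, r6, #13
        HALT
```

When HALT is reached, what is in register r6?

MOV r7, #8 → r7=8
MOV r0, #24 → r0=24
MOV r6, #36 → r6=36
MOV r5, #28 → r5=28
STR r6, [28] → M[28]=36
LDR r6, [28] → r6=M[28]=36
STR r6, [4] → M[4]=36
STR r7, [4] → M[4]=8
LSR r5, r6, #3 → r5=36>>3=4
LSR r6, r5, #2 → r6=4>>2=1
ADD r6, r5, #8 → r6=4+8=12
LDR r6, [4] → r6=M[4]=8
LDR r5, [28] → r5=M[28]=36
ADD r6, r6, r5 → r6=8+36=44
MOD r6, r6, #13 → r6=44%13=5
halt.

5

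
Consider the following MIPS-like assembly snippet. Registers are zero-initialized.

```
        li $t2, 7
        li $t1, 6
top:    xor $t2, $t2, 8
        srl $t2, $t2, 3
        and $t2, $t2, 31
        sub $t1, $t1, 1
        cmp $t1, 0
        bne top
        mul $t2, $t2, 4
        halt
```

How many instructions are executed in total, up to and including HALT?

$t2=7
$t1=6
$t2=7^8=15
$t2=15>>3=1
$t2=1&31=1
$t1=6-1=5
cmp $t1, 0  (cmp 5,0)
bne top: taken
$t2=1^8=9
$t2=9>>3=1
$t2=1&31=1
$t1=5-1=4
cmp $t1, 0  (cmp 4,0)
bne top: taken
$t2=1^8=9
$t2=9>>3=1
$t2=1&31=1
$t1=4-1=3
cmp $t1, 0  (cmp 3,0)
bne top: taken
$t2=1^8=9
$t2=9>>3=1
$t2=1&31=1
$t1=3-1=2
cmp $t1, 0  (cmp 2,0)
bne top: taken
$t2=1^8=9
$t2=9>>3=1
$t2=1&31=1
$t1=2-1=1
cmp $t1, 0  (cmp 1,0)
bne top: taken
$t2=1^8=9
$t2=9>>3=1
$t2=1&31=1
$t1=1-1=0
cmp $t1, 0  (cmp 0,0)
bne top: not taken
$t2=1*4=4
halt.
Total executed instructions: 40.

40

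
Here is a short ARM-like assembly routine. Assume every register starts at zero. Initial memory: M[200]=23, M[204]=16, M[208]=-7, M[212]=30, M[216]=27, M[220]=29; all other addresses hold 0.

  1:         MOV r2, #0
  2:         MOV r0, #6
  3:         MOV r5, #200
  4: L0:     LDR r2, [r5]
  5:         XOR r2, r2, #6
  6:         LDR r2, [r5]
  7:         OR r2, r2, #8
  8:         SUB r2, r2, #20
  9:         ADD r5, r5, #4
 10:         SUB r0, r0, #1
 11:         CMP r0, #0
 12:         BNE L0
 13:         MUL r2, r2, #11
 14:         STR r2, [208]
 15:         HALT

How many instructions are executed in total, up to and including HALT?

60

after MOV r2, #0: r2=0
after MOV r0, #6: r0=6
after MOV r5, #200: r5=200
after LDR r2, [r5]: r2=M[200]=23
after XOR r2, r2, #6: r2=23^6=17
after LDR r2, [r5]: r2=M[200]=23
after OR r2, r2, #8: r2=23|8=31
after SUB r2, r2, #20: r2=31-20=11
after ADD r5, r5, #4: r5=200+4=204
after SUB r0, r0, #1: r0=6-1=5
CMP r0, #0  (cmp 5,0)
BNE L0: taken
after LDR r2, [r5]: r2=M[204]=16
after XOR r2, r2, #6: r2=16^6=22
after LDR r2, [r5]: r2=M[204]=16
after OR r2, r2, #8: r2=16|8=24
after SUB r2, r2, #20: r2=24-20=4
after ADD r5, r5, #4: r5=204+4=208
after SUB r0, r0, #1: r0=5-1=4
CMP r0, #0  (cmp 4,0)
BNE L0: taken
after LDR r2, [r5]: r2=M[208]=-7
after XOR r2, r2, #6: r2=(-7)^6=-1
after LDR r2, [r5]: r2=M[208]=-7
after OR r2, r2, #8: r2=(-7)|8=-7
after SUB r2, r2, #20: r2=(-7)-20=-27
after ADD r5, r5, #4: r5=208+4=212
after SUB r0, r0, #1: r0=4-1=3
CMP r0, #0  (cmp 3,0)
BNE L0: taken
after LDR r2, [r5]: r2=M[212]=30
after XOR r2, r2, #6: r2=30^6=24
after LDR r2, [r5]: r2=M[212]=30
after OR r2, r2, #8: r2=30|8=30
after SUB r2, r2, #20: r2=30-20=10
after ADD r5, r5, #4: r5=212+4=216
after SUB r0, r0, #1: r0=3-1=2
CMP r0, #0  (cmp 2,0)
BNE L0: taken
after LDR r2, [r5]: r2=M[216]=27
after XOR r2, r2, #6: r2=27^6=29
after LDR r2, [r5]: r2=M[216]=27
after OR r2, r2, #8: r2=27|8=27
after SUB r2, r2, #20: r2=27-20=7
after ADD r5, r5, #4: r5=216+4=220
after SUB r0, r0, #1: r0=2-1=1
CMP r0, #0  (cmp 1,0)
BNE L0: taken
after LDR r2, [r5]: r2=M[220]=29
after XOR r2, r2, #6: r2=29^6=27
after LDR r2, [r5]: r2=M[220]=29
after OR r2, r2, #8: r2=29|8=29
after SUB r2, r2, #20: r2=29-20=9
after ADD r5, r5, #4: r5=220+4=224
after SUB r0, r0, #1: r0=1-1=0
CMP r0, #0  (cmp 0,0)
BNE L0: not taken
after MUL r2, r2, #11: r2=9*11=99
STR r2, [208] → M[208]=99
halt.
Total executed instructions: 60.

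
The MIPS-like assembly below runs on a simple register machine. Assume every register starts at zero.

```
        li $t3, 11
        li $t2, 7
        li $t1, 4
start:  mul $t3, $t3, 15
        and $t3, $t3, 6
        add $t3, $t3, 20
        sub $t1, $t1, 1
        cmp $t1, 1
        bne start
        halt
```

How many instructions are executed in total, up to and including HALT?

22

li $t3, 11 → $t3=11
li $t2, 7 → $t2=7
li $t1, 4 → $t1=4
mul $t3, $t3, 15 → $t3=11*15=165
and $t3, $t3, 6 → $t3=165&6=4
add $t3, $t3, 20 → $t3=4+20=24
sub $t1, $t1, 1 → $t1=4-1=3
cmp $t1, 1  (cmp 3,1)
bne start: taken
mul $t3, $t3, 15 → $t3=24*15=360
and $t3, $t3, 6 → $t3=360&6=0
add $t3, $t3, 20 → $t3=0+20=20
sub $t1, $t1, 1 → $t1=3-1=2
cmp $t1, 1  (cmp 2,1)
bne start: taken
mul $t3, $t3, 15 → $t3=20*15=300
and $t3, $t3, 6 → $t3=300&6=4
add $t3, $t3, 20 → $t3=4+20=24
sub $t1, $t1, 1 → $t1=2-1=1
cmp $t1, 1  (cmp 1,1)
bne start: not taken
halt.
Total executed instructions: 22.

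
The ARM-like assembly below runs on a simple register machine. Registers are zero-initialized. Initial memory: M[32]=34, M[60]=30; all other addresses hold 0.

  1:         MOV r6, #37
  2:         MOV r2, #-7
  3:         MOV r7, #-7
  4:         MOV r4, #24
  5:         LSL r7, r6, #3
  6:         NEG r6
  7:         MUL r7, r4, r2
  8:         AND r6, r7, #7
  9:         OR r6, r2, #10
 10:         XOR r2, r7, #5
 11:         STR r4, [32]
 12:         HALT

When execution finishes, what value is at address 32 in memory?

24

MOV r6, #37 → r6=37
MOV r2, #-7 → r2=-7
MOV r7, #-7 → r7=-7
MOV r4, #24 → r4=24
LSL r7, r6, #3 → r7=37<<3=296
NEG r6 → r6=-(37)=-37
MUL r7, r4, r2 → r7=24*(-7)=-168
AND r6, r7, #7 → r6=(-168)&7=0
OR r6, r2, #10 → r6=(-7)|10=-5
XOR r2, r7, #5 → r2=(-168)^5=-163
STR r4, [32] → M[32]=24
halt.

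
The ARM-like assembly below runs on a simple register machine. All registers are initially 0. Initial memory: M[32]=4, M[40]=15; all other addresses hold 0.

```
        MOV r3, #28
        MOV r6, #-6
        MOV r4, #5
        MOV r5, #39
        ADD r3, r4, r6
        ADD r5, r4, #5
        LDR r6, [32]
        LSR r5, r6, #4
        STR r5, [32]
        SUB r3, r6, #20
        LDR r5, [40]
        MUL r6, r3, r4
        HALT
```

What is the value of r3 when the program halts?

-16

r3=28
r6=-6
r4=5
r5=39
r3=5+(-6)=-1
r5=5+5=10
r6=M[32]=4
r5=4>>4=0
STR r5, [32] → M[32]=0
r3=4-20=-16
r5=M[40]=15
r6=(-16)*5=-80
halt.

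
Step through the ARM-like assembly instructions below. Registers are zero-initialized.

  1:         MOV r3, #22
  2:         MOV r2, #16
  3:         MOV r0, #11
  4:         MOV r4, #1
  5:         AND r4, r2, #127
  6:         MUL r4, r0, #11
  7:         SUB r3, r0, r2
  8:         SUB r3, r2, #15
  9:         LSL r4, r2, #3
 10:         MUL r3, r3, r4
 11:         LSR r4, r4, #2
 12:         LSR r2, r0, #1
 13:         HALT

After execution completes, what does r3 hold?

128

MOV r3, #22 → r3=22
MOV r2, #16 → r2=16
MOV r0, #11 → r0=11
MOV r4, #1 → r4=1
AND r4, r2, #127 → r4=16&127=16
MUL r4, r0, #11 → r4=11*11=121
SUB r3, r0, r2 → r3=11-16=-5
SUB r3, r2, #15 → r3=16-15=1
LSL r4, r2, #3 → r4=16<<3=128
MUL r3, r3, r4 → r3=1*128=128
LSR r4, r4, #2 → r4=128>>2=32
LSR r2, r0, #1 → r2=11>>1=5
halt.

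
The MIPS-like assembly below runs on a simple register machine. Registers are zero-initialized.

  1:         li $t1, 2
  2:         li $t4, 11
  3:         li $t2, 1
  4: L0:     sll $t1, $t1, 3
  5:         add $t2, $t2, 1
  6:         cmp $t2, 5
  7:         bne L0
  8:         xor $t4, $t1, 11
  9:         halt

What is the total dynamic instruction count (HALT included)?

$t1=2
$t4=11
$t2=1
$t1=2<<3=16
$t2=1+1=2
cmp $t2, 5  (cmp 2,5)
bne L0: taken
$t1=16<<3=128
$t2=2+1=3
cmp $t2, 5  (cmp 3,5)
bne L0: taken
$t1=128<<3=1024
$t2=3+1=4
cmp $t2, 5  (cmp 4,5)
bne L0: taken
$t1=1024<<3=8192
$t2=4+1=5
cmp $t2, 5  (cmp 5,5)
bne L0: not taken
$t4=8192^11=8203
halt.
Total executed instructions: 21.

21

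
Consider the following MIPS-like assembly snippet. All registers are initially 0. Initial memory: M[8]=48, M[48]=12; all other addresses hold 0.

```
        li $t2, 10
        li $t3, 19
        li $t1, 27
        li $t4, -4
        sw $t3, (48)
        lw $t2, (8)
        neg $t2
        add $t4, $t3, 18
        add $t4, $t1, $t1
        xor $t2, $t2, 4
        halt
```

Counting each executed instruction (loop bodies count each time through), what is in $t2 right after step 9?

$t2=10
$t3=19
$t1=27
$t4=-4
sw $t3, (48) → M[48]=19
$t2=M[8]=48
$t2=-(48)=-48
$t4=19+18=37
$t4=27+27=54
After step 9: $t2 = -48.

-48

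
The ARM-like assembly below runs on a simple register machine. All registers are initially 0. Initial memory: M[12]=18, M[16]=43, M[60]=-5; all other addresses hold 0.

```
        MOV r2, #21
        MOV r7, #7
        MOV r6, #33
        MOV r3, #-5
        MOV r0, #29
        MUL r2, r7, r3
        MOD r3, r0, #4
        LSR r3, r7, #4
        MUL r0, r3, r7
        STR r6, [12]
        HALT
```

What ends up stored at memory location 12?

33

r2=21
r7=7
r6=33
r3=-5
r0=29
r2=7*(-5)=-35
r3=29%4=1
r3=7>>4=0
r0=0*7=0
STR r6, [12] → M[12]=33
halt.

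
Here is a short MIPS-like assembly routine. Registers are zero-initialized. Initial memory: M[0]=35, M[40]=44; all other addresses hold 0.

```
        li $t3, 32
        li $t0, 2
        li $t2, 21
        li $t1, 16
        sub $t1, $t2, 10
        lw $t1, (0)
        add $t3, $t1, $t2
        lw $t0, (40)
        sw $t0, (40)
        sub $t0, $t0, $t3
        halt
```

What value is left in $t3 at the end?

56

li $t3, 32 → $t3=32
li $t0, 2 → $t0=2
li $t2, 21 → $t2=21
li $t1, 16 → $t1=16
sub $t1, $t2, 10 → $t1=21-10=11
lw $t1, (0) → $t1=M[0]=35
add $t3, $t1, $t2 → $t3=35+21=56
lw $t0, (40) → $t0=M[40]=44
sw $t0, (40) → M[40]=44
sub $t0, $t0, $t3 → $t0=44-56=-12
halt.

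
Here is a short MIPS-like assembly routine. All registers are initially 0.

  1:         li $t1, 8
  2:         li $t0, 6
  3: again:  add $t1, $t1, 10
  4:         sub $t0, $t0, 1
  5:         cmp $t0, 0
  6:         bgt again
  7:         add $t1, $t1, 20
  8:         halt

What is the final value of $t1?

$t1=8
$t0=6
$t1=8+10=18
$t0=6-1=5
cmp $t0, 0  (cmp 5,0)
bgt again: taken
$t1=18+10=28
$t0=5-1=4
cmp $t0, 0  (cmp 4,0)
bgt again: taken
$t1=28+10=38
$t0=4-1=3
cmp $t0, 0  (cmp 3,0)
bgt again: taken
$t1=38+10=48
$t0=3-1=2
cmp $t0, 0  (cmp 2,0)
bgt again: taken
$t1=48+10=58
$t0=2-1=1
cmp $t0, 0  (cmp 1,0)
bgt again: taken
$t1=58+10=68
$t0=1-1=0
cmp $t0, 0  (cmp 0,0)
bgt again: not taken
$t1=68+20=88
halt.

88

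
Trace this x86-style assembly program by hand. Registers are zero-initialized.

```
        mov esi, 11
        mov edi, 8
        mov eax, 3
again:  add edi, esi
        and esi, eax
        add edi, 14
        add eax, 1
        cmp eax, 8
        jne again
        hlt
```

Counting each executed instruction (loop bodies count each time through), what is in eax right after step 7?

4

mov esi, 11 → esi=11
mov edi, 8 → edi=8
mov eax, 3 → eax=3
add edi, esi → edi=8+11=19
and esi, eax → esi=11&3=3
add edi, 14 → edi=19+14=33
add eax, 1 → eax=3+1=4
After step 7: eax = 4.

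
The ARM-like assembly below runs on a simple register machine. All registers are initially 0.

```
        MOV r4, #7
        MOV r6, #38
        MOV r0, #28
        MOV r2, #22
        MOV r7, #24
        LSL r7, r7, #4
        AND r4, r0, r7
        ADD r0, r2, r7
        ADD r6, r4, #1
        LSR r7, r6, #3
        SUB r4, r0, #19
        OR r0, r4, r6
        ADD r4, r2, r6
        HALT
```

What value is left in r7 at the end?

0

MOV r4, #7 → r4=7
MOV r6, #38 → r6=38
MOV r0, #28 → r0=28
MOV r2, #22 → r2=22
MOV r7, #24 → r7=24
LSL r7, r7, #4 → r7=24<<4=384
AND r4, r0, r7 → r4=28&384=0
ADD r0, r2, r7 → r0=22+384=406
ADD r6, r4, #1 → r6=0+1=1
LSR r7, r6, #3 → r7=1>>3=0
SUB r4, r0, #19 → r4=406-19=387
OR r0, r4, r6 → r0=387|1=387
ADD r4, r2, r6 → r4=22+1=23
halt.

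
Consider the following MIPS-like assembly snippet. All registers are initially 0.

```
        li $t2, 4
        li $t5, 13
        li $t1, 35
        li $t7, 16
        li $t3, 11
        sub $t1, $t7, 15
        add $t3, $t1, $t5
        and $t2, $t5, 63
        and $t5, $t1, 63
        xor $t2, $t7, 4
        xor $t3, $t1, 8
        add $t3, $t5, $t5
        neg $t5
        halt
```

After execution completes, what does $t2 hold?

after li $t2, 4: $t2=4
after li $t5, 13: $t5=13
after li $t1, 35: $t1=35
after li $t7, 16: $t7=16
after li $t3, 11: $t3=11
after sub $t1, $t7, 15: $t1=16-15=1
after add $t3, $t1, $t5: $t3=1+13=14
after and $t2, $t5, 63: $t2=13&63=13
after and $t5, $t1, 63: $t5=1&63=1
after xor $t2, $t7, 4: $t2=16^4=20
after xor $t3, $t1, 8: $t3=1^8=9
after add $t3, $t5, $t5: $t3=1+1=2
after neg $t5: $t5=-(1)=-1
halt.

20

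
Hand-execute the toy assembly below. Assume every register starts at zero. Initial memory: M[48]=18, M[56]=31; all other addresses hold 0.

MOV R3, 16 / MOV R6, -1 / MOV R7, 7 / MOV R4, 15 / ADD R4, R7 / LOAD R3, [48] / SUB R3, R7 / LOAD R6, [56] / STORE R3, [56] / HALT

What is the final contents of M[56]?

11

MOV R3, 16 → R3=16
MOV R6, -1 → R6=-1
MOV R7, 7 → R7=7
MOV R4, 15 → R4=15
ADD R4, R7 → R4=15+7=22
LOAD R3, [48] → R3=M[48]=18
SUB R3, R7 → R3=18-7=11
LOAD R6, [56] → R6=M[56]=31
STORE R3, [56] → M[56]=11
halt.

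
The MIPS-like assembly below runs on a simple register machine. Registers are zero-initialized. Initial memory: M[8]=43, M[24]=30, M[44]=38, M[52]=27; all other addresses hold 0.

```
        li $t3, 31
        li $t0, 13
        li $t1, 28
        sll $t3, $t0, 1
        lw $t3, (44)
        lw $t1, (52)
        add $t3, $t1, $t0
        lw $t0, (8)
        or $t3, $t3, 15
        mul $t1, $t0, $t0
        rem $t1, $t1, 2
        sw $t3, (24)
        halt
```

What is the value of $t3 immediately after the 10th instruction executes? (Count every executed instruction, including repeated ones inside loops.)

li $t3, 31 → $t3=31
li $t0, 13 → $t0=13
li $t1, 28 → $t1=28
sll $t3, $t0, 1 → $t3=13<<1=26
lw $t3, (44) → $t3=M[44]=38
lw $t1, (52) → $t1=M[52]=27
add $t3, $t1, $t0 → $t3=27+13=40
lw $t0, (8) → $t0=M[8]=43
or $t3, $t3, 15 → $t3=40|15=47
mul $t1, $t0, $t0 → $t1=43*43=1849
After step 10: $t3 = 47.

47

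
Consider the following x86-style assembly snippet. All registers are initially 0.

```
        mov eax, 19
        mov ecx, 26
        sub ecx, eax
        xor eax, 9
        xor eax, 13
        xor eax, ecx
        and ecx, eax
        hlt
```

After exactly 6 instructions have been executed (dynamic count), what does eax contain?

mov eax, 19 → eax=19
mov ecx, 26 → ecx=26
sub ecx, eax → ecx=26-19=7
xor eax, 9 → eax=19^9=26
xor eax, 13 → eax=26^13=23
xor eax, ecx → eax=23^7=16
After step 6: eax = 16.

16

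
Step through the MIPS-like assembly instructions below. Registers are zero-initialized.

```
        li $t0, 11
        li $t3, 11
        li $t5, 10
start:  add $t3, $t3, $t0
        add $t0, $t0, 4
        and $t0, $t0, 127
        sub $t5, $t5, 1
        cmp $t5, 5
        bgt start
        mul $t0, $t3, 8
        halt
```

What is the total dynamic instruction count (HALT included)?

after li $t0, 11: $t0=11
after li $t3, 11: $t3=11
after li $t5, 10: $t5=10
after add $t3, $t3, $t0: $t3=11+11=22
after add $t0, $t0, 4: $t0=11+4=15
after and $t0, $t0, 127: $t0=15&127=15
after sub $t5, $t5, 1: $t5=10-1=9
cmp $t5, 5  (cmp 9,5)
bgt start: taken
after add $t3, $t3, $t0: $t3=22+15=37
after add $t0, $t0, 4: $t0=15+4=19
after and $t0, $t0, 127: $t0=19&127=19
after sub $t5, $t5, 1: $t5=9-1=8
cmp $t5, 5  (cmp 8,5)
bgt start: taken
after add $t3, $t3, $t0: $t3=37+19=56
after add $t0, $t0, 4: $t0=19+4=23
after and $t0, $t0, 127: $t0=23&127=23
after sub $t5, $t5, 1: $t5=8-1=7
cmp $t5, 5  (cmp 7,5)
bgt start: taken
after add $t3, $t3, $t0: $t3=56+23=79
after add $t0, $t0, 4: $t0=23+4=27
after and $t0, $t0, 127: $t0=27&127=27
after sub $t5, $t5, 1: $t5=7-1=6
cmp $t5, 5  (cmp 6,5)
bgt start: taken
after add $t3, $t3, $t0: $t3=79+27=106
after add $t0, $t0, 4: $t0=27+4=31
after and $t0, $t0, 127: $t0=31&127=31
after sub $t5, $t5, 1: $t5=6-1=5
cmp $t5, 5  (cmp 5,5)
bgt start: not taken
after mul $t0, $t3, 8: $t0=106*8=848
halt.
Total executed instructions: 35.

35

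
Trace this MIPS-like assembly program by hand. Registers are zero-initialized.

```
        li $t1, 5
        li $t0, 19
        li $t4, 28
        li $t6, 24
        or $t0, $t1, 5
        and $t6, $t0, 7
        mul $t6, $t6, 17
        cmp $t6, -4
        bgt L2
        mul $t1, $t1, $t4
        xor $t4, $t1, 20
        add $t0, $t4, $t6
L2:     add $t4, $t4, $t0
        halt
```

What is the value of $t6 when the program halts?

85

after li $t1, 5: $t1=5
after li $t0, 19: $t0=19
after li $t4, 28: $t4=28
after li $t6, 24: $t6=24
after or $t0, $t1, 5: $t0=5|5=5
after and $t6, $t0, 7: $t6=5&7=5
after mul $t6, $t6, 17: $t6=5*17=85
cmp $t6, -4  (cmp 85,-4)
bgt L2: taken
after add $t4, $t4, $t0: $t4=28+5=33
halt.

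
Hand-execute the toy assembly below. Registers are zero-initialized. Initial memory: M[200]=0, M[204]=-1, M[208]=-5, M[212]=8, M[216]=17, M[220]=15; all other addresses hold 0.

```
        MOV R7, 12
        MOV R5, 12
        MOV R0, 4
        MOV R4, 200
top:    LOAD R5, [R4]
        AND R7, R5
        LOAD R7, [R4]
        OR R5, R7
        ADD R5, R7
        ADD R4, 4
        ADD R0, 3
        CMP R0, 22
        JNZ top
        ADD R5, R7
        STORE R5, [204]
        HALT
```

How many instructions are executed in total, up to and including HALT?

61

after MOV R7, 12: R7=12
after MOV R5, 12: R5=12
after MOV R0, 4: R0=4
after MOV R4, 200: R4=200
after LOAD R5, [R4]: R5=M[200]=0
after AND R7, R5: R7=12&0=0
after LOAD R7, [R4]: R7=M[200]=0
after OR R5, R7: R5=0|0=0
after ADD R5, R7: R5=0+0=0
after ADD R4, 4: R4=200+4=204
after ADD R0, 3: R0=4+3=7
CMP R0, 22  (cmp 7,22)
JNZ top: taken
after LOAD R5, [R4]: R5=M[204]=-1
after AND R7, R5: R7=0&(-1)=0
after LOAD R7, [R4]: R7=M[204]=-1
after OR R5, R7: R5=(-1)|(-1)=-1
after ADD R5, R7: R5=(-1)+(-1)=-2
after ADD R4, 4: R4=204+4=208
after ADD R0, 3: R0=7+3=10
CMP R0, 22  (cmp 10,22)
JNZ top: taken
after LOAD R5, [R4]: R5=M[208]=-5
after AND R7, R5: R7=(-1)&(-5)=-5
after LOAD R7, [R4]: R7=M[208]=-5
after OR R5, R7: R5=(-5)|(-5)=-5
after ADD R5, R7: R5=(-5)+(-5)=-10
after ADD R4, 4: R4=208+4=212
after ADD R0, 3: R0=10+3=13
CMP R0, 22  (cmp 13,22)
JNZ top: taken
after LOAD R5, [R4]: R5=M[212]=8
after AND R7, R5: R7=(-5)&8=8
after LOAD R7, [R4]: R7=M[212]=8
after OR R5, R7: R5=8|8=8
after ADD R5, R7: R5=8+8=16
after ADD R4, 4: R4=212+4=216
after ADD R0, 3: R0=13+3=16
CMP R0, 22  (cmp 16,22)
JNZ top: taken
after LOAD R5, [R4]: R5=M[216]=17
after AND R7, R5: R7=8&17=0
after LOAD R7, [R4]: R7=M[216]=17
after OR R5, R7: R5=17|17=17
after ADD R5, R7: R5=17+17=34
after ADD R4, 4: R4=216+4=220
after ADD R0, 3: R0=16+3=19
CMP R0, 22  (cmp 19,22)
JNZ top: taken
after LOAD R5, [R4]: R5=M[220]=15
after AND R7, R5: R7=17&15=1
after LOAD R7, [R4]: R7=M[220]=15
after OR R5, R7: R5=15|15=15
after ADD R5, R7: R5=15+15=30
after ADD R4, 4: R4=220+4=224
after ADD R0, 3: R0=19+3=22
CMP R0, 22  (cmp 22,22)
JNZ top: not taken
after ADD R5, R7: R5=30+15=45
STORE R5, [204] → M[204]=45
halt.
Total executed instructions: 61.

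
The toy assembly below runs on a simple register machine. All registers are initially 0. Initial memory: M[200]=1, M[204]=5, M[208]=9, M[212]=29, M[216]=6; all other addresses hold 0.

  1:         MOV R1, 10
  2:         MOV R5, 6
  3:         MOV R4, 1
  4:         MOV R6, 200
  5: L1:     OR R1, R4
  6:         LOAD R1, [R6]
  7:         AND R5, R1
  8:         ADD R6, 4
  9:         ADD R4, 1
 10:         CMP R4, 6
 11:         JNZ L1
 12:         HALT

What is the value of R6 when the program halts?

220

R1=10
R5=6
R4=1
R6=200
R1=10|1=11
R1=M[200]=1
R5=6&1=0
R6=200+4=204
R4=1+1=2
CMP R4, 6  (cmp 2,6)
JNZ L1: taken
R1=1|2=3
R1=M[204]=5
R5=0&5=0
R6=204+4=208
R4=2+1=3
CMP R4, 6  (cmp 3,6)
JNZ L1: taken
R1=5|3=7
R1=M[208]=9
R5=0&9=0
R6=208+4=212
R4=3+1=4
CMP R4, 6  (cmp 4,6)
JNZ L1: taken
R1=9|4=13
R1=M[212]=29
R5=0&29=0
R6=212+4=216
R4=4+1=5
CMP R4, 6  (cmp 5,6)
JNZ L1: taken
R1=29|5=29
R1=M[216]=6
R5=0&6=0
R6=216+4=220
R4=5+1=6
CMP R4, 6  (cmp 6,6)
JNZ L1: not taken
halt.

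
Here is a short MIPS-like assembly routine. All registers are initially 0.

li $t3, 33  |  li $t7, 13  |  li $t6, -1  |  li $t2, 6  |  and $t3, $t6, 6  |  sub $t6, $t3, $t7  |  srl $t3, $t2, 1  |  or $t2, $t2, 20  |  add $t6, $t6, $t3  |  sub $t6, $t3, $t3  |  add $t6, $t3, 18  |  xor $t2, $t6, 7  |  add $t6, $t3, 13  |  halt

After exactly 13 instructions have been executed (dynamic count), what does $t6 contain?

after li $t3, 33: $t3=33
after li $t7, 13: $t7=13
after li $t6, -1: $t6=-1
after li $t2, 6: $t2=6
after and $t3, $t6, 6: $t3=(-1)&6=6
after sub $t6, $t3, $t7: $t6=6-13=-7
after srl $t3, $t2, 1: $t3=6>>1=3
after or $t2, $t2, 20: $t2=6|20=22
after add $t6, $t6, $t3: $t6=(-7)+3=-4
after sub $t6, $t3, $t3: $t6=3-3=0
after add $t6, $t3, 18: $t6=3+18=21
after xor $t2, $t6, 7: $t2=21^7=18
after add $t6, $t3, 13: $t6=3+13=16
After step 13: $t6 = 16.

16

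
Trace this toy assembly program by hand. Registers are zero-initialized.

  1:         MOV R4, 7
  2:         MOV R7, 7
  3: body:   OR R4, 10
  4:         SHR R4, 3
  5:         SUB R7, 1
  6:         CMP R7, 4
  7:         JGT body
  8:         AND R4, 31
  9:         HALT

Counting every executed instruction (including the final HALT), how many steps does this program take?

MOV R4, 7 → R4=7
MOV R7, 7 → R7=7
OR R4, 10 → R4=7|10=15
SHR R4, 3 → R4=15>>3=1
SUB R7, 1 → R7=7-1=6
CMP R7, 4  (cmp 6,4)
JGT body: taken
OR R4, 10 → R4=1|10=11
SHR R4, 3 → R4=11>>3=1
SUB R7, 1 → R7=6-1=5
CMP R7, 4  (cmp 5,4)
JGT body: taken
OR R4, 10 → R4=1|10=11
SHR R4, 3 → R4=11>>3=1
SUB R7, 1 → R7=5-1=4
CMP R7, 4  (cmp 4,4)
JGT body: not taken
AND R4, 31 → R4=1&31=1
halt.
Total executed instructions: 19.

19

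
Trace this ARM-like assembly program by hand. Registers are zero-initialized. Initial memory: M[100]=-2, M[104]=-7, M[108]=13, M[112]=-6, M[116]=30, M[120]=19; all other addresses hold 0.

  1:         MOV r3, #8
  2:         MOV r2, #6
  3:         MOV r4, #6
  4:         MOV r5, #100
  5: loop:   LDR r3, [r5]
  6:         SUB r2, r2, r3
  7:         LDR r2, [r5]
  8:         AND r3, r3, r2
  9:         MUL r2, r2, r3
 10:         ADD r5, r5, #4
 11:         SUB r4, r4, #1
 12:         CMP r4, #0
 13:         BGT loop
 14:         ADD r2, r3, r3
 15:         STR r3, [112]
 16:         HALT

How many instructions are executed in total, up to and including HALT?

after MOV r3, #8: r3=8
after MOV r2, #6: r2=6
after MOV r4, #6: r4=6
after MOV r5, #100: r5=100
after LDR r3, [r5]: r3=M[100]=-2
after SUB r2, r2, r3: r2=6-(-2)=8
after LDR r2, [r5]: r2=M[100]=-2
after AND r3, r3, r2: r3=(-2)&(-2)=-2
after MUL r2, r2, r3: r2=(-2)*(-2)=4
after ADD r5, r5, #4: r5=100+4=104
after SUB r4, r4, #1: r4=6-1=5
CMP r4, #0  (cmp 5,0)
BGT loop: taken
after LDR r3, [r5]: r3=M[104]=-7
after SUB r2, r2, r3: r2=4-(-7)=11
after LDR r2, [r5]: r2=M[104]=-7
after AND r3, r3, r2: r3=(-7)&(-7)=-7
after MUL r2, r2, r3: r2=(-7)*(-7)=49
after ADD r5, r5, #4: r5=104+4=108
after SUB r4, r4, #1: r4=5-1=4
CMP r4, #0  (cmp 4,0)
BGT loop: taken
after LDR r3, [r5]: r3=M[108]=13
after SUB r2, r2, r3: r2=49-13=36
after LDR r2, [r5]: r2=M[108]=13
after AND r3, r3, r2: r3=13&13=13
after MUL r2, r2, r3: r2=13*13=169
after ADD r5, r5, #4: r5=108+4=112
after SUB r4, r4, #1: r4=4-1=3
CMP r4, #0  (cmp 3,0)
BGT loop: taken
after LDR r3, [r5]: r3=M[112]=-6
after SUB r2, r2, r3: r2=169-(-6)=175
after LDR r2, [r5]: r2=M[112]=-6
after AND r3, r3, r2: r3=(-6)&(-6)=-6
after MUL r2, r2, r3: r2=(-6)*(-6)=36
after ADD r5, r5, #4: r5=112+4=116
after SUB r4, r4, #1: r4=3-1=2
CMP r4, #0  (cmp 2,0)
BGT loop: taken
after LDR r3, [r5]: r3=M[116]=30
after SUB r2, r2, r3: r2=36-30=6
after LDR r2, [r5]: r2=M[116]=30
after AND r3, r3, r2: r3=30&30=30
after MUL r2, r2, r3: r2=30*30=900
after ADD r5, r5, #4: r5=116+4=120
after SUB r4, r4, #1: r4=2-1=1
CMP r4, #0  (cmp 1,0)
BGT loop: taken
after LDR r3, [r5]: r3=M[120]=19
after SUB r2, r2, r3: r2=900-19=881
after LDR r2, [r5]: r2=M[120]=19
after AND r3, r3, r2: r3=19&19=19
after MUL r2, r2, r3: r2=19*19=361
after ADD r5, r5, #4: r5=120+4=124
after SUB r4, r4, #1: r4=1-1=0
CMP r4, #0  (cmp 0,0)
BGT loop: not taken
after ADD r2, r3, r3: r2=19+19=38
STR r3, [112] → M[112]=19
halt.
Total executed instructions: 61.

61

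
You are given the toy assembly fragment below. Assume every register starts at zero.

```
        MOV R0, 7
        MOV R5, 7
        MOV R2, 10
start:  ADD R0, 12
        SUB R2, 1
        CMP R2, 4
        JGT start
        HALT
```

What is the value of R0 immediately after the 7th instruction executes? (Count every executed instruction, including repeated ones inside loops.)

MOV R0, 7 → R0=7
MOV R5, 7 → R5=7
MOV R2, 10 → R2=10
ADD R0, 12 → R0=7+12=19
SUB R2, 1 → R2=10-1=9
CMP R2, 4  (cmp 9,4)
JGT start: taken
After step 7: R0 = 19.

19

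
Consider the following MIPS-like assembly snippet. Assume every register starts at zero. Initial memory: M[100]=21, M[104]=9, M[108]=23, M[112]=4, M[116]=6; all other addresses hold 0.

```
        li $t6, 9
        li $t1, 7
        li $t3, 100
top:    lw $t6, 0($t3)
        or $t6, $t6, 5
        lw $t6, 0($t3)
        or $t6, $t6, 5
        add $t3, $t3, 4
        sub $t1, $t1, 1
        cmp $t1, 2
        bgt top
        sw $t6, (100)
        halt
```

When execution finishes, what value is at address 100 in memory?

$t6=9
$t1=7
$t3=100
$t6=M[100]=21
$t6=21|5=21
$t6=M[100]=21
$t6=21|5=21
$t3=100+4=104
$t1=7-1=6
cmp $t1, 2  (cmp 6,2)
bgt top: taken
$t6=M[104]=9
$t6=9|5=13
$t6=M[104]=9
$t6=9|5=13
$t3=104+4=108
$t1=6-1=5
cmp $t1, 2  (cmp 5,2)
bgt top: taken
$t6=M[108]=23
$t6=23|5=23
$t6=M[108]=23
$t6=23|5=23
$t3=108+4=112
$t1=5-1=4
cmp $t1, 2  (cmp 4,2)
bgt top: taken
$t6=M[112]=4
$t6=4|5=5
$t6=M[112]=4
$t6=4|5=5
$t3=112+4=116
$t1=4-1=3
cmp $t1, 2  (cmp 3,2)
bgt top: taken
$t6=M[116]=6
$t6=6|5=7
$t6=M[116]=6
$t6=6|5=7
$t3=116+4=120
$t1=3-1=2
cmp $t1, 2  (cmp 2,2)
bgt top: not taken
sw $t6, (100) → M[100]=7
halt.

7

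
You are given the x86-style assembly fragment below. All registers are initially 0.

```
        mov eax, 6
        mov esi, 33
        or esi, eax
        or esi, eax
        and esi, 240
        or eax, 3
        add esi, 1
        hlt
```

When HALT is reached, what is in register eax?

7

after mov eax, 6: eax=6
after mov esi, 33: esi=33
after or esi, eax: esi=33|6=39
after or esi, eax: esi=39|6=39
after and esi, 240: esi=39&240=32
after or eax, 3: eax=6|3=7
after add esi, 1: esi=32+1=33
halt.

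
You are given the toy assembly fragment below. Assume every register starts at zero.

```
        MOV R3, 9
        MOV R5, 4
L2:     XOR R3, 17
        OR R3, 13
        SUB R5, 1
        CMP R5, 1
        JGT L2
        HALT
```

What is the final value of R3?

R3=9
R5=4
R3=9^17=24
R3=24|13=29
R5=4-1=3
CMP R5, 1  (cmp 3,1)
JGT L2: taken
R3=29^17=12
R3=12|13=13
R5=3-1=2
CMP R5, 1  (cmp 2,1)
JGT L2: taken
R3=13^17=28
R3=28|13=29
R5=2-1=1
CMP R5, 1  (cmp 1,1)
JGT L2: not taken
halt.

29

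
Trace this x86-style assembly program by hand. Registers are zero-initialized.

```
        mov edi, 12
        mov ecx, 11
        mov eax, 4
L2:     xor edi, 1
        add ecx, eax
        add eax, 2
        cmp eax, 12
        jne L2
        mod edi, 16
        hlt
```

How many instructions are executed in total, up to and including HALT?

edi=12
ecx=11
eax=4
edi=12^1=13
ecx=11+4=15
eax=4+2=6
cmp eax, 12  (cmp 6,12)
jne L2: taken
edi=13^1=12
ecx=15+6=21
eax=6+2=8
cmp eax, 12  (cmp 8,12)
jne L2: taken
edi=12^1=13
ecx=21+8=29
eax=8+2=10
cmp eax, 12  (cmp 10,12)
jne L2: taken
edi=13^1=12
ecx=29+10=39
eax=10+2=12
cmp eax, 12  (cmp 12,12)
jne L2: not taken
edi=12%16=12
halt.
Total executed instructions: 25.

25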